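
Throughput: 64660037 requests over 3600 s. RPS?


Formula: throughput = requests / seconds
throughput = 64660037 / 3600
throughput = 17961.12 requests/second

17961.12 requests/second


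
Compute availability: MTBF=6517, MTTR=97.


Availability = MTBF / (MTBF + MTTR)
Availability = 6517 / (6517 + 97)
Availability = 6517 / 6614
Availability = 98.5334%

98.5334%


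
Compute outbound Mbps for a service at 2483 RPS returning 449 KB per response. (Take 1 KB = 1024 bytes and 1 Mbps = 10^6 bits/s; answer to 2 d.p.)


Formula: Mbps = payload_bytes * RPS * 8 / 1e6
Payload per request = 449 KB = 449 * 1024 = 459776 bytes
Total bytes/sec = 459776 * 2483 = 1141623808
Total bits/sec = 1141623808 * 8 = 9132990464
Mbps = 9132990464 / 1e6 = 9132.99

9132.99 Mbps


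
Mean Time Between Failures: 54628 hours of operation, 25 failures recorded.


Formula: MTBF = Total operating time / Number of failures
MTBF = 54628 / 25
MTBF = 2185.12 hours

2185.12 hours


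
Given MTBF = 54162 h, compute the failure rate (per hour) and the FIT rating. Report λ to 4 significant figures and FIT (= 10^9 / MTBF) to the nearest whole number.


Formula: λ = 1 / MTBF; FIT = λ × 1e9 = 1e9 / MTBF
λ = 1 / 54162 ≈ 1.846e-05 failures/hour
FIT = 1e9 / 54162 ≈ 18463 failures per 1e9 hours (nearest whole number)

λ = 1.846e-05 /h, FIT = 18463


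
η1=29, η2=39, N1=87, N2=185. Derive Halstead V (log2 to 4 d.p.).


Formula: V = N * log2(η), where N = N1 + N2 and η = η1 + η2
η = 29 + 39 = 68
N = 87 + 185 = 272
log2(68) ≈ 6.0875
V = 272 * 6.0875 = 1655.80

1655.80


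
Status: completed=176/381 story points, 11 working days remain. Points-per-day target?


Formula: Required rate = Remaining points / Days left
Remaining = 381 - 176 = 205 points
Required rate = 205 / 11 = 18.64 points/day

18.64 points/day


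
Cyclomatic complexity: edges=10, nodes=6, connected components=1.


Formula: V(G) = E - N + 2P
V(G) = 10 - 6 + 2*1
V(G) = 4 + 2
V(G) = 6

6


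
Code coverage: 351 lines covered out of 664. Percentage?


Coverage = covered / total * 100
Coverage = 351 / 664 * 100
Coverage = 52.86%

52.86%


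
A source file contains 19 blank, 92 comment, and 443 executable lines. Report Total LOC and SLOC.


Total LOC = blank + comment + code
Total LOC = 19 + 92 + 443 = 554
SLOC (source only) = code = 443

Total LOC: 554, SLOC: 443


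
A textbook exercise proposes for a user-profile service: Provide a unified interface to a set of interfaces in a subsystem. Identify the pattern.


This matches the Facade pattern

Facade


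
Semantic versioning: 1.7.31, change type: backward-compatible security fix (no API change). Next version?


Current: 1.7.31
Change category: 'backward-compatible security fix (no API change)' → patch bump
SemVer rule: patch bump → increment PATCH (MAJOR and MINOR unchanged)
New: 1.7.32

1.7.32


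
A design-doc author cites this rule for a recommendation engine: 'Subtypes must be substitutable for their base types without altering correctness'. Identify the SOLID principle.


This describes the Liskov Substitution Principle (LSP)

Liskov Substitution Principle (LSP)


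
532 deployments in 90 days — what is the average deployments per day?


Formula: deployments per day = releases / days
= 532 / 90
= 5.911 deploys/day
(equivalently, 41.38 deploys/week)

5.911 deploys/day


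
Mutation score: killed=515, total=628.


Mutation score = killed / total * 100
Mutation score = 515 / 628 * 100
Mutation score = 82.01%

82.01%


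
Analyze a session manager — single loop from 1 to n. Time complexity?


Reasoning: one pass through n items
Complexity: O(n)

O(n)


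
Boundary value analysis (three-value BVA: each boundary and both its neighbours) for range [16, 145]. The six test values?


Range: [16, 145]
Boundaries: just below min, min, min+1, max-1, max, just above max
Values: [15, 16, 17, 144, 145, 146]

[15, 16, 17, 144, 145, 146]


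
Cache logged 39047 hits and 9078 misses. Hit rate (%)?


Formula: hit rate = hits / (hits + misses) * 100
hit rate = 39047 / (39047 + 9078) * 100
hit rate = 39047 / 48125 * 100
hit rate = 81.14%

81.14%


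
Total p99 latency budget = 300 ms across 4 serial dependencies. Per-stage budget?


Formula: per_stage = total_budget / stages
per_stage = 300 / 4
per_stage = 75.0 ms

75.0 ms


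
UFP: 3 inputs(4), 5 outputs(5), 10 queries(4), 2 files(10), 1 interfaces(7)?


UFP = EI*4 + EO*5 + EQ*4 + ILF*10 + EIF*7
UFP = 3*4 + 5*5 + 10*4 + 2*10 + 1*7
UFP = 12 + 25 + 40 + 20 + 7
UFP = 104

104


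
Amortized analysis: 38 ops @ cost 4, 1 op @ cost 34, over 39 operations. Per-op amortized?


Formula: Amortized cost = Total cost / Operations
Total cost = (38 * 4) + (1 * 34)
Total cost = 152 + 34 = 186
Amortized = 186 / 39 = 4.7692

4.7692


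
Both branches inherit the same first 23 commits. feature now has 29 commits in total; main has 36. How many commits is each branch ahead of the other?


Common ancestor: commit #23
feature commits after divergence: 29 - 23 = 6
main commits after divergence: 36 - 23 = 13
feature is 6 commits ahead of main
main is 13 commits ahead of feature

feature ahead: 6, main ahead: 13


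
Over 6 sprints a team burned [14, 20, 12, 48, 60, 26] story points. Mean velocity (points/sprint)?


Formula: Avg velocity = Total points / Number of sprints
Points: [14, 20, 12, 48, 60, 26]
Sum = 14 + 20 + 12 + 48 + 60 + 26 = 180
Avg velocity = 180 / 6 = 30.0 points/sprint

30.0 points/sprint


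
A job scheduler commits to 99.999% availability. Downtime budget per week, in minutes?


Formula: allowed downtime = period * (100 - SLA) / 100
Period (week) = 10080 minutes
Unavailability fraction = (100 - 99.999) / 100
Allowed downtime = 10080 * (100 - 99.999) / 100
Allowed downtime = 0.1008 minutes

0.1008 minutes


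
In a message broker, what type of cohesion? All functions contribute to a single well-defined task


Reasoning: Best: single purpose
Type: Functional cohesion

Functional cohesion


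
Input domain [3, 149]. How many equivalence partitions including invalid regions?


Valid range: [3, 149]
Class 1: x < 3 — invalid
Class 2: 3 ≤ x ≤ 149 — valid
Class 3: x > 149 — invalid
Total equivalence classes: 3

3 equivalence classes


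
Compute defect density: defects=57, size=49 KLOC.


Defect density = defects / KLOC
Defect density = 57 / 49
Defect density = 1.163 defects/KLOC

1.163 defects/KLOC


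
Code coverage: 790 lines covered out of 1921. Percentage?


Coverage = covered / total * 100
Coverage = 790 / 1921 * 100
Coverage = 41.12%

41.12%


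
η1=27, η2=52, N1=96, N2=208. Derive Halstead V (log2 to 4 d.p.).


Formula: V = N * log2(η), where N = N1 + N2 and η = η1 + η2
η = 27 + 52 = 79
N = 96 + 208 = 304
log2(79) ≈ 6.3038
V = 304 * 6.3038 = 1916.36

1916.36


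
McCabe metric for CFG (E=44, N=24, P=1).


Formula: V(G) = E - N + 2P
V(G) = 44 - 24 + 2*1
V(G) = 20 + 2
V(G) = 22

22


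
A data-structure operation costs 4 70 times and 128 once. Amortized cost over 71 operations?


Formula: Amortized cost = Total cost / Operations
Total cost = (70 * 4) + (1 * 128)
Total cost = 280 + 128 = 408
Amortized = 408 / 71 = 5.7465

5.7465


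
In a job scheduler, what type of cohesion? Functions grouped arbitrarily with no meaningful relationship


Reasoning: Worst: random grouping
Type: Coincidental cohesion

Coincidental cohesion


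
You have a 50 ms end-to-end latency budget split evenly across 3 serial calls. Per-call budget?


Formula: per_stage = total_budget / stages
per_stage = 50 / 3
per_stage = 16.67 ms

16.67 ms


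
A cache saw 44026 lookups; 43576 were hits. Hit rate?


Formula: hit rate = hits / (hits + misses) * 100
hit rate = 43576 / (43576 + 450) * 100
hit rate = 43576 / 44026 * 100
hit rate = 98.98%

98.98%


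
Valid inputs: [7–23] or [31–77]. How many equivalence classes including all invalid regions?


Valid ranges: [7,23] and [31,77]
Class 1: x < 7 — invalid
Class 2: 7 ≤ x ≤ 23 — valid
Class 3: 23 < x < 31 — invalid (gap between ranges)
Class 4: 31 ≤ x ≤ 77 — valid
Class 5: x > 77 — invalid
Total equivalence classes: 5

5 equivalence classes


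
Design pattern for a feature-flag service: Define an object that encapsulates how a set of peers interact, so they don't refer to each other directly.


This matches the Mediator pattern

Mediator


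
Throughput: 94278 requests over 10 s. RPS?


Formula: throughput = requests / seconds
throughput = 94278 / 10
throughput = 9427.8 requests/second

9427.8 requests/second


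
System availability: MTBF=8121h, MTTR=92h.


Availability = MTBF / (MTBF + MTTR)
Availability = 8121 / (8121 + 92)
Availability = 8121 / 8213
Availability = 98.8798%

98.8798%


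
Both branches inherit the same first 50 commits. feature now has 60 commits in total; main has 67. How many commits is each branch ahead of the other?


Common ancestor: commit #50
feature commits after divergence: 60 - 50 = 10
main commits after divergence: 67 - 50 = 17
feature is 10 commits ahead of main
main is 17 commits ahead of feature

feature ahead: 10, main ahead: 17


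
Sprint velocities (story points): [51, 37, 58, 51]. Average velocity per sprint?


Formula: Avg velocity = Total points / Number of sprints
Points: [51, 37, 58, 51]
Sum = 51 + 37 + 58 + 51 = 197
Avg velocity = 197 / 4 = 49.25 points/sprint

49.25 points/sprint


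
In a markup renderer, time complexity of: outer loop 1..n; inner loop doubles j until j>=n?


Reasoning: linear outer times logarithmic inner
Complexity: O(n log n)

O(n log n)


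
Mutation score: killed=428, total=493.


Mutation score = killed / total * 100
Mutation score = 428 / 493 * 100
Mutation score = 86.82%

86.82%


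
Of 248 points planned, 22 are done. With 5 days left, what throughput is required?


Formula: Required rate = Remaining points / Days left
Remaining = 248 - 22 = 226 points
Required rate = 226 / 5 = 45.2 points/day

45.2 points/day


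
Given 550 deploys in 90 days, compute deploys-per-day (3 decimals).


Formula: deployments per day = releases / days
= 550 / 90
= 6.111 deploys/day
(equivalently, 42.78 deploys/week)

6.111 deploys/day


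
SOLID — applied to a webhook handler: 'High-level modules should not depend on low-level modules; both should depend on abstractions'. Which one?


This describes the Dependency Inversion Principle (DIP)

Dependency Inversion Principle (DIP)


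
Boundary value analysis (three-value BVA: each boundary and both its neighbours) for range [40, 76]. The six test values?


Range: [40, 76]
Boundaries: just below min, min, min+1, max-1, max, just above max
Values: [39, 40, 41, 75, 76, 77]

[39, 40, 41, 75, 76, 77]


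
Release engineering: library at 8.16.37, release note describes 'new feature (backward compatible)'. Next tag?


Current: 8.16.37
Change category: 'new feature (backward compatible)' → minor bump
SemVer rule: minor bump → increment MINOR, reset PATCH to 0 (MAJOR unchanged)
New: 8.17.0

8.17.0


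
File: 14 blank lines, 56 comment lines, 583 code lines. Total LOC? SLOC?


Total LOC = blank + comment + code
Total LOC = 14 + 56 + 583 = 653
SLOC (source only) = code = 583

Total LOC: 653, SLOC: 583


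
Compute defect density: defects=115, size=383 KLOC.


Defect density = defects / KLOC
Defect density = 115 / 383
Defect density = 0.3 defects/KLOC

0.3 defects/KLOC


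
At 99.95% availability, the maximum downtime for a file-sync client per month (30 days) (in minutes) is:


Formula: allowed downtime = period * (100 - SLA) / 100
Period (month (30 days)) = 43200 minutes
Unavailability fraction = (100 - 99.95) / 100
Allowed downtime = 43200 * (100 - 99.95) / 100
Allowed downtime = 21.6 minutes

21.6 minutes


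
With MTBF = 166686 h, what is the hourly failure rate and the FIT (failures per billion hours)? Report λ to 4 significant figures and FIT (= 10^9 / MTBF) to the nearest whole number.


Formula: λ = 1 / MTBF; FIT = λ × 1e9 = 1e9 / MTBF
λ = 1 / 166686 ≈ 5.999e-06 failures/hour
FIT = 1e9 / 166686 ≈ 5999 failures per 1e9 hours (nearest whole number)

λ = 5.999e-06 /h, FIT = 5999


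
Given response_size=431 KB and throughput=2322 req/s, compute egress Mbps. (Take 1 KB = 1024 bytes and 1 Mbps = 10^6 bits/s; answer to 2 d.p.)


Formula: Mbps = payload_bytes * RPS * 8 / 1e6
Payload per request = 431 KB = 431 * 1024 = 441344 bytes
Total bytes/sec = 441344 * 2322 = 1024800768
Total bits/sec = 1024800768 * 8 = 8198406144
Mbps = 8198406144 / 1e6 = 8198.41

8198.41 Mbps


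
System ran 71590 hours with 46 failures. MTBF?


Formula: MTBF = Total operating time / Number of failures
MTBF = 71590 / 46
MTBF = 1556.3 hours

1556.3 hours


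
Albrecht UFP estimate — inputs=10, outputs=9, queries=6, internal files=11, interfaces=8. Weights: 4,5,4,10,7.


UFP = EI*4 + EO*5 + EQ*4 + ILF*10 + EIF*7
UFP = 10*4 + 9*5 + 6*4 + 11*10 + 8*7
UFP = 40 + 45 + 24 + 110 + 56
UFP = 275

275


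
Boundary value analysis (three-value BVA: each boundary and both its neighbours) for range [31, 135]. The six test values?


Range: [31, 135]
Boundaries: just below min, min, min+1, max-1, max, just above max
Values: [30, 31, 32, 134, 135, 136]

[30, 31, 32, 134, 135, 136]


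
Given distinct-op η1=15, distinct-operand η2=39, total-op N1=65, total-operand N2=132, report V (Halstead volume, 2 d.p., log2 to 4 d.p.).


Formula: V = N * log2(η), where N = N1 + N2 and η = η1 + η2
η = 15 + 39 = 54
N = 65 + 132 = 197
log2(54) ≈ 5.7549
V = 197 * 5.7549 = 1133.72

1133.72


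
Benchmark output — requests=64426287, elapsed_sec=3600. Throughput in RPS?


Formula: throughput = requests / seconds
throughput = 64426287 / 3600
throughput = 17896.19 requests/second

17896.19 requests/second


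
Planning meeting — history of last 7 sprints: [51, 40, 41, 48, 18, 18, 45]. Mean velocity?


Formula: Avg velocity = Total points / Number of sprints
Points: [51, 40, 41, 48, 18, 18, 45]
Sum = 51 + 40 + 41 + 48 + 18 + 18 + 45 = 261
Avg velocity = 261 / 7 = 37.29 points/sprint

37.29 points/sprint


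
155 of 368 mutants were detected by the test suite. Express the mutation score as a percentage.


Mutation score = killed / total * 100
Mutation score = 155 / 368 * 100
Mutation score = 42.12%

42.12%


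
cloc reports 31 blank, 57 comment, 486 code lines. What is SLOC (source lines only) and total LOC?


Total LOC = blank + comment + code
Total LOC = 31 + 57 + 486 = 574
SLOC (source only) = code = 486

Total LOC: 574, SLOC: 486


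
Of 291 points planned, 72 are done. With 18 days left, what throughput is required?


Formula: Required rate = Remaining points / Days left
Remaining = 291 - 72 = 219 points
Required rate = 219 / 18 = 12.17 points/day

12.17 points/day


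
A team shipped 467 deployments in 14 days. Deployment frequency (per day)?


Formula: deployments per day = releases / days
= 467 / 14
= 33.357 deploys/day
(equivalently, 233.5 deploys/week)

33.357 deploys/day


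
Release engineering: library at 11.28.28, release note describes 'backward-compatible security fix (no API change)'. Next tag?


Current: 11.28.28
Change category: 'backward-compatible security fix (no API change)' → patch bump
SemVer rule: patch bump → increment PATCH (MAJOR and MINOR unchanged)
New: 11.28.29

11.28.29


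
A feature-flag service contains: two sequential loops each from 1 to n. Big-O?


Reasoning: sequential dominates: O(n) + O(n) = O(n)
Complexity: O(n)

O(n)


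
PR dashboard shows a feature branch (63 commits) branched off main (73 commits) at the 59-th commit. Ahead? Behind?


Common ancestor: commit #59
feature commits after divergence: 63 - 59 = 4
main commits after divergence: 73 - 59 = 14
feature is 4 commits ahead of main
main is 14 commits ahead of feature

feature ahead: 4, main ahead: 14


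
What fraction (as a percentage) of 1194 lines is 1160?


Coverage = covered / total * 100
Coverage = 1160 / 1194 * 100
Coverage = 97.15%

97.15%


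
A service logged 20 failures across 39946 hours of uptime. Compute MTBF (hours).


Formula: MTBF = Total operating time / Number of failures
MTBF = 39946 / 20
MTBF = 1997.3 hours

1997.3 hours


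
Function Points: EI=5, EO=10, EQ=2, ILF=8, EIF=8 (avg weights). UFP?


UFP = EI*4 + EO*5 + EQ*4 + ILF*10 + EIF*7
UFP = 5*4 + 10*5 + 2*4 + 8*10 + 8*7
UFP = 20 + 50 + 8 + 80 + 56
UFP = 214

214


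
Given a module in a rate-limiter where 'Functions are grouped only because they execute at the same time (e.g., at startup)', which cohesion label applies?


Reasoning: Related by timing only
Type: Temporal cohesion

Temporal cohesion


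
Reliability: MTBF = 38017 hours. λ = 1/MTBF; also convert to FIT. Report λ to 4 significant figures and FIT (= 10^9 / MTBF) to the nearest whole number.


Formula: λ = 1 / MTBF; FIT = λ × 1e9 = 1e9 / MTBF
λ = 1 / 38017 ≈ 2.630e-05 failures/hour
FIT = 1e9 / 38017 ≈ 26304 failures per 1e9 hours (nearest whole number)

λ = 2.630e-05 /h, FIT = 26304


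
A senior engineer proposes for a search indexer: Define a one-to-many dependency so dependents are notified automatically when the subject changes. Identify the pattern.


This matches the Observer pattern

Observer


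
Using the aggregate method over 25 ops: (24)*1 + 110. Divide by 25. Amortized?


Formula: Amortized cost = Total cost / Operations
Total cost = (24 * 1) + (1 * 110)
Total cost = 24 + 110 = 134
Amortized = 134 / 25 = 5.36

5.36


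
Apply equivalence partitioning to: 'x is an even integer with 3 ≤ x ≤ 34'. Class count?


Constraint: even integers in [3, 34]
Class 1: x < 3 — out-of-range invalid
Class 2: x in [3,34] but odd — wrong type invalid
Class 3: x in [3,34] and even — valid
Class 4: x > 34 — out-of-range invalid
Total equivalence classes: 4

4 equivalence classes


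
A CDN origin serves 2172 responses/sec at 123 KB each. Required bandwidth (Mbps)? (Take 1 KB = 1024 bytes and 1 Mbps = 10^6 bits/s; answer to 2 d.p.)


Formula: Mbps = payload_bytes * RPS * 8 / 1e6
Payload per request = 123 KB = 123 * 1024 = 125952 bytes
Total bytes/sec = 125952 * 2172 = 273567744
Total bits/sec = 273567744 * 8 = 2188541952
Mbps = 2188541952 / 1e6 = 2188.54

2188.54 Mbps


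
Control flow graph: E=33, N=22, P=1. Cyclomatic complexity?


Formula: V(G) = E - N + 2P
V(G) = 33 - 22 + 2*1
V(G) = 11 + 2
V(G) = 13

13


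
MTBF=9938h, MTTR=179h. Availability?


Availability = MTBF / (MTBF + MTTR)
Availability = 9938 / (9938 + 179)
Availability = 9938 / 10117
Availability = 98.2307%

98.2307%


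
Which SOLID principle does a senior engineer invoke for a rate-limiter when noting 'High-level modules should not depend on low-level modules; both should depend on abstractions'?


This describes the Dependency Inversion Principle (DIP)

Dependency Inversion Principle (DIP)


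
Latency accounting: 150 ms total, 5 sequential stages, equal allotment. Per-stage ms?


Formula: per_stage = total_budget / stages
per_stage = 150 / 5
per_stage = 30.0 ms

30.0 ms


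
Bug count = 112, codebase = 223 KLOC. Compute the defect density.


Defect density = defects / KLOC
Defect density = 112 / 223
Defect density = 0.502 defects/KLOC

0.502 defects/KLOC


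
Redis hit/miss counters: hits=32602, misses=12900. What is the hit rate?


Formula: hit rate = hits / (hits + misses) * 100
hit rate = 32602 / (32602 + 12900) * 100
hit rate = 32602 / 45502 * 100
hit rate = 71.65%

71.65%


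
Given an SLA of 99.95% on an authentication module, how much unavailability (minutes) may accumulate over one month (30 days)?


Formula: allowed downtime = period * (100 - SLA) / 100
Period (month (30 days)) = 43200 minutes
Unavailability fraction = (100 - 99.95) / 100
Allowed downtime = 43200 * (100 - 99.95) / 100
Allowed downtime = 21.6 minutes

21.6 minutes


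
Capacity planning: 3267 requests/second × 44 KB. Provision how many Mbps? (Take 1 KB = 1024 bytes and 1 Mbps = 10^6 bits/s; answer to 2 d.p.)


Formula: Mbps = payload_bytes * RPS * 8 / 1e6
Payload per request = 44 KB = 44 * 1024 = 45056 bytes
Total bytes/sec = 45056 * 3267 = 147197952
Total bits/sec = 147197952 * 8 = 1177583616
Mbps = 1177583616 / 1e6 = 1177.58

1177.58 Mbps


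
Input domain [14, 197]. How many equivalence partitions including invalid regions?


Valid range: [14, 197]
Class 1: x < 14 — invalid
Class 2: 14 ≤ x ≤ 197 — valid
Class 3: x > 197 — invalid
Total equivalence classes: 3

3 equivalence classes


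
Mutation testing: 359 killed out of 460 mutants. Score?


Mutation score = killed / total * 100
Mutation score = 359 / 460 * 100
Mutation score = 78.04%

78.04%


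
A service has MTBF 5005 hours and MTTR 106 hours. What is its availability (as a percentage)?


Availability = MTBF / (MTBF + MTTR)
Availability = 5005 / (5005 + 106)
Availability = 5005 / 5111
Availability = 97.926%

97.926%


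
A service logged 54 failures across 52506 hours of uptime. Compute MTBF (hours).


Formula: MTBF = Total operating time / Number of failures
MTBF = 52506 / 54
MTBF = 972.33 hours

972.33 hours


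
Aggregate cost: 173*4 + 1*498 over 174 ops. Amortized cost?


Formula: Amortized cost = Total cost / Operations
Total cost = (173 * 4) + (1 * 498)
Total cost = 692 + 498 = 1190
Amortized = 1190 / 174 = 6.8391

6.8391


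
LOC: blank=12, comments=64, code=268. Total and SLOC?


Total LOC = blank + comment + code
Total LOC = 12 + 64 + 268 = 344
SLOC (source only) = code = 268

Total LOC: 344, SLOC: 268


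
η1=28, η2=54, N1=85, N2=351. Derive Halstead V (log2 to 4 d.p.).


Formula: V = N * log2(η), where N = N1 + N2 and η = η1 + η2
η = 28 + 54 = 82
N = 85 + 351 = 436
log2(82) ≈ 6.3576
V = 436 * 6.3576 = 2771.91

2771.91


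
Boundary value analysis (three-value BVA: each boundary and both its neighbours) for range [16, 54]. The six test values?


Range: [16, 54]
Boundaries: just below min, min, min+1, max-1, max, just above max
Values: [15, 16, 17, 53, 54, 55]

[15, 16, 17, 53, 54, 55]


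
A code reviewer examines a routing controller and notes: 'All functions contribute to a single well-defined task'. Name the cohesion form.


Reasoning: Best: single purpose
Type: Functional cohesion

Functional cohesion


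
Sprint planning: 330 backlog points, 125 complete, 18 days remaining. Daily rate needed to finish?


Formula: Required rate = Remaining points / Days left
Remaining = 330 - 125 = 205 points
Required rate = 205 / 18 = 11.39 points/day

11.39 points/day


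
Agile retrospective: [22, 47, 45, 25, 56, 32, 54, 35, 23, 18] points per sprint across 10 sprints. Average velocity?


Formula: Avg velocity = Total points / Number of sprints
Points: [22, 47, 45, 25, 56, 32, 54, 35, 23, 18]
Sum = 22 + 47 + 45 + 25 + 56 + 32 + 54 + 35 + 23 + 18 = 357
Avg velocity = 357 / 10 = 35.7 points/sprint

35.7 points/sprint


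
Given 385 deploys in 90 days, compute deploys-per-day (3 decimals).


Formula: deployments per day = releases / days
= 385 / 90
= 4.278 deploys/day
(equivalently, 29.94 deploys/week)

4.278 deploys/day


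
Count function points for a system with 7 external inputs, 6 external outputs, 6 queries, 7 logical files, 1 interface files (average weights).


UFP = EI*4 + EO*5 + EQ*4 + ILF*10 + EIF*7
UFP = 7*4 + 6*5 + 6*4 + 7*10 + 1*7
UFP = 28 + 30 + 24 + 70 + 7
UFP = 159

159


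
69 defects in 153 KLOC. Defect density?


Defect density = defects / KLOC
Defect density = 69 / 153
Defect density = 0.451 defects/KLOC

0.451 defects/KLOC


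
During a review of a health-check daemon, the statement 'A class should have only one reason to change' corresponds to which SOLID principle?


This describes the Single Responsibility Principle (SRP)

Single Responsibility Principle (SRP)


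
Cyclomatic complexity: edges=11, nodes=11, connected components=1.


Formula: V(G) = E - N + 2P
V(G) = 11 - 11 + 2*1
V(G) = 0 + 2
V(G) = 2

2


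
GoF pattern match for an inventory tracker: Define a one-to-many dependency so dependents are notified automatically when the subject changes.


This matches the Observer pattern

Observer


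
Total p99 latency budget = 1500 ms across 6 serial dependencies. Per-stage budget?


Formula: per_stage = total_budget / stages
per_stage = 1500 / 6
per_stage = 250.0 ms

250.0 ms


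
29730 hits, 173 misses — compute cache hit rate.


Formula: hit rate = hits / (hits + misses) * 100
hit rate = 29730 / (29730 + 173) * 100
hit rate = 29730 / 29903 * 100
hit rate = 99.42%

99.42%


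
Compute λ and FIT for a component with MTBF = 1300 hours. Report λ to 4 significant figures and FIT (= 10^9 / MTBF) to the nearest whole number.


Formula: λ = 1 / MTBF; FIT = λ × 1e9 = 1e9 / MTBF
λ = 1 / 1300 ≈ 7.692e-04 failures/hour
FIT = 1e9 / 1300 ≈ 769231 failures per 1e9 hours (nearest whole number)

λ = 7.692e-04 /h, FIT = 769231


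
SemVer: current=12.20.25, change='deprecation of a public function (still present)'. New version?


Current: 12.20.25
Change category: 'deprecation of a public function (still present)' → minor bump
SemVer rule: minor bump → increment MINOR, reset PATCH to 0 (MAJOR unchanged)
New: 12.21.0

12.21.0


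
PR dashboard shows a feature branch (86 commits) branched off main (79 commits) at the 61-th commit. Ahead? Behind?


Common ancestor: commit #61
feature commits after divergence: 86 - 61 = 25
main commits after divergence: 79 - 61 = 18
feature is 25 commits ahead of main
main is 18 commits ahead of feature

feature ahead: 25, main ahead: 18


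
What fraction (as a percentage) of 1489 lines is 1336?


Coverage = covered / total * 100
Coverage = 1336 / 1489 * 100
Coverage = 89.72%

89.72%


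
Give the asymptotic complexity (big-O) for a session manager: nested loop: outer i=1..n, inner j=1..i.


Reasoning: triangle: n(n+1)/2 ~ n^2/2
Complexity: O(n^2)

O(n^2)


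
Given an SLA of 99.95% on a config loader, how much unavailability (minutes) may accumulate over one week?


Formula: allowed downtime = period * (100 - SLA) / 100
Period (week) = 10080 minutes
Unavailability fraction = (100 - 99.95) / 100
Allowed downtime = 10080 * (100 - 99.95) / 100
Allowed downtime = 5.04 minutes

5.04 minutes


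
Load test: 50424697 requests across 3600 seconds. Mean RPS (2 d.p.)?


Formula: throughput = requests / seconds
throughput = 50424697 / 3600
throughput = 14006.86 requests/second

14006.86 requests/second


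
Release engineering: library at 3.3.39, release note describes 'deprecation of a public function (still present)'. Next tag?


Current: 3.3.39
Change category: 'deprecation of a public function (still present)' → minor bump
SemVer rule: minor bump → increment MINOR, reset PATCH to 0 (MAJOR unchanged)
New: 3.4.0

3.4.0


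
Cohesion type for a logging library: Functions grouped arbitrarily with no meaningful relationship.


Reasoning: Worst: random grouping
Type: Coincidental cohesion

Coincidental cohesion


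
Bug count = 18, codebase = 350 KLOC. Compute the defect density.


Defect density = defects / KLOC
Defect density = 18 / 350
Defect density = 0.051 defects/KLOC

0.051 defects/KLOC


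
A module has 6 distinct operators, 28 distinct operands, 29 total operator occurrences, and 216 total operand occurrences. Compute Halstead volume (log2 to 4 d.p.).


Formula: V = N * log2(η), where N = N1 + N2 and η = η1 + η2
η = 6 + 28 = 34
N = 29 + 216 = 245
log2(34) ≈ 5.0875
V = 245 * 5.0875 = 1246.44

1246.44


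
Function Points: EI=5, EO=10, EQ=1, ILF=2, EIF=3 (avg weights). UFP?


UFP = EI*4 + EO*5 + EQ*4 + ILF*10 + EIF*7
UFP = 5*4 + 10*5 + 1*4 + 2*10 + 3*7
UFP = 20 + 50 + 4 + 20 + 21
UFP = 115

115


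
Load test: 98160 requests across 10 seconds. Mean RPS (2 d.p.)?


Formula: throughput = requests / seconds
throughput = 98160 / 10
throughput = 9816.0 requests/second

9816.0 requests/second


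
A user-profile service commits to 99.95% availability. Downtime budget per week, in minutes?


Formula: allowed downtime = period * (100 - SLA) / 100
Period (week) = 10080 minutes
Unavailability fraction = (100 - 99.95) / 100
Allowed downtime = 10080 * (100 - 99.95) / 100
Allowed downtime = 5.04 minutes

5.04 minutes


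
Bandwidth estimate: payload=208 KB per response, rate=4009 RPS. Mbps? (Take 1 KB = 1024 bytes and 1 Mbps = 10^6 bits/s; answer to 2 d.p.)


Formula: Mbps = payload_bytes * RPS * 8 / 1e6
Payload per request = 208 KB = 208 * 1024 = 212992 bytes
Total bytes/sec = 212992 * 4009 = 853884928
Total bits/sec = 853884928 * 8 = 6831079424
Mbps = 6831079424 / 1e6 = 6831.08

6831.08 Mbps


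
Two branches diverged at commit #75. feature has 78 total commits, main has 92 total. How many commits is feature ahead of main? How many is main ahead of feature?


Common ancestor: commit #75
feature commits after divergence: 78 - 75 = 3
main commits after divergence: 92 - 75 = 17
feature is 3 commits ahead of main
main is 17 commits ahead of feature

feature ahead: 3, main ahead: 17


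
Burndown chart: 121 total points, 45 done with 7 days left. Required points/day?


Formula: Required rate = Remaining points / Days left
Remaining = 121 - 45 = 76 points
Required rate = 76 / 7 = 10.86 points/day

10.86 points/day


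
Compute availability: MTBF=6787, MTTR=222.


Availability = MTBF / (MTBF + MTTR)
Availability = 6787 / (6787 + 222)
Availability = 6787 / 7009
Availability = 96.8326%

96.8326%


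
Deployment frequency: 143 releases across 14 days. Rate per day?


Formula: deployments per day = releases / days
= 143 / 14
= 10.214 deploys/day
(equivalently, 71.5 deploys/week)

10.214 deploys/day


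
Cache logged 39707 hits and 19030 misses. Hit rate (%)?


Formula: hit rate = hits / (hits + misses) * 100
hit rate = 39707 / (39707 + 19030) * 100
hit rate = 39707 / 58737 * 100
hit rate = 67.6%

67.6%


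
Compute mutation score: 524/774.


Mutation score = killed / total * 100
Mutation score = 524 / 774 * 100
Mutation score = 67.7%

67.7%


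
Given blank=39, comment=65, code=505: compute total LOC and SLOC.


Total LOC = blank + comment + code
Total LOC = 39 + 65 + 505 = 609
SLOC (source only) = code = 505

Total LOC: 609, SLOC: 505


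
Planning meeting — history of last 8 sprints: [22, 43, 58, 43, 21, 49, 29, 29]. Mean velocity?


Formula: Avg velocity = Total points / Number of sprints
Points: [22, 43, 58, 43, 21, 49, 29, 29]
Sum = 22 + 43 + 58 + 43 + 21 + 49 + 29 + 29 = 294
Avg velocity = 294 / 8 = 36.75 points/sprint

36.75 points/sprint


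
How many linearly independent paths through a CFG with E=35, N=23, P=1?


Formula: V(G) = E - N + 2P
V(G) = 35 - 23 + 2*1
V(G) = 12 + 2
V(G) = 14

14


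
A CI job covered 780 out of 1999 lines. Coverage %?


Coverage = covered / total * 100
Coverage = 780 / 1999 * 100
Coverage = 39.02%

39.02%


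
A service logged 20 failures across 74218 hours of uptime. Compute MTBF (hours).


Formula: MTBF = Total operating time / Number of failures
MTBF = 74218 / 20
MTBF = 3710.9 hours

3710.9 hours


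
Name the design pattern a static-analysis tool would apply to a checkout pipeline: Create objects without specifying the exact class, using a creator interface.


This matches the Factory Method pattern

Factory Method


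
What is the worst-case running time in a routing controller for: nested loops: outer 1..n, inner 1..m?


Reasoning: product of independent bounds
Complexity: O(n*m)

O(n*m)


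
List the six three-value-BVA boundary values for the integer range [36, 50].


Range: [36, 50]
Boundaries: just below min, min, min+1, max-1, max, just above max
Values: [35, 36, 37, 49, 50, 51]

[35, 36, 37, 49, 50, 51]


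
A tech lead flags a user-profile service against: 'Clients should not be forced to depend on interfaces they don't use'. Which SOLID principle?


This describes the Interface Segregation Principle (ISP)

Interface Segregation Principle (ISP)


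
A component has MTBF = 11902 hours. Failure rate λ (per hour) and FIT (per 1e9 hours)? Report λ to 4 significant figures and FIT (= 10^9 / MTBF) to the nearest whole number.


Formula: λ = 1 / MTBF; FIT = λ × 1e9 = 1e9 / MTBF
λ = 1 / 11902 ≈ 8.402e-05 failures/hour
FIT = 1e9 / 11902 ≈ 84019 failures per 1e9 hours (nearest whole number)

λ = 8.402e-05 /h, FIT = 84019


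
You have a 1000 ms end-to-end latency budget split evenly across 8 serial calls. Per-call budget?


Formula: per_stage = total_budget / stages
per_stage = 1000 / 8
per_stage = 125.0 ms

125.0 ms


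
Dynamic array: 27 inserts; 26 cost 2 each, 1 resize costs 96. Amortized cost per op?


Formula: Amortized cost = Total cost / Operations
Total cost = (26 * 2) + (1 * 96)
Total cost = 52 + 96 = 148
Amortized = 148 / 27 = 5.4815

5.4815


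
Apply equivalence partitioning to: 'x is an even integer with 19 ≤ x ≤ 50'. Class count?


Constraint: even integers in [19, 50]
Class 1: x < 19 — out-of-range invalid
Class 2: x in [19,50] but odd — wrong type invalid
Class 3: x in [19,50] and even — valid
Class 4: x > 50 — out-of-range invalid
Total equivalence classes: 4

4 equivalence classes


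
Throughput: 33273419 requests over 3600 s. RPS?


Formula: throughput = requests / seconds
throughput = 33273419 / 3600
throughput = 9242.62 requests/second

9242.62 requests/second


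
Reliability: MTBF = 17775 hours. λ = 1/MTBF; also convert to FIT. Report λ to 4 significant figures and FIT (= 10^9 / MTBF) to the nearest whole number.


Formula: λ = 1 / MTBF; FIT = λ × 1e9 = 1e9 / MTBF
λ = 1 / 17775 ≈ 5.626e-05 failures/hour
FIT = 1e9 / 17775 ≈ 56259 failures per 1e9 hours (nearest whole number)

λ = 5.626e-05 /h, FIT = 56259


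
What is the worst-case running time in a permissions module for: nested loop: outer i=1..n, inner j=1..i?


Reasoning: triangle: n(n+1)/2 ~ n^2/2
Complexity: O(n^2)

O(n^2)


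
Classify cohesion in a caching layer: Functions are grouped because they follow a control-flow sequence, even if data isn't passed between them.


Reasoning: Grouped by order of execution within a routine, not by data flow
Type: Procedural cohesion

Procedural cohesion


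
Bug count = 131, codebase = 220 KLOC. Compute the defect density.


Defect density = defects / KLOC
Defect density = 131 / 220
Defect density = 0.595 defects/KLOC

0.595 defects/KLOC


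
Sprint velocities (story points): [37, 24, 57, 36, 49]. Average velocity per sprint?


Formula: Avg velocity = Total points / Number of sprints
Points: [37, 24, 57, 36, 49]
Sum = 37 + 24 + 57 + 36 + 49 = 203
Avg velocity = 203 / 5 = 40.6 points/sprint

40.6 points/sprint


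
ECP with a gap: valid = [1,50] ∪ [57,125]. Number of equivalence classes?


Valid ranges: [1,50] and [57,125]
Class 1: x < 1 — invalid
Class 2: 1 ≤ x ≤ 50 — valid
Class 3: 50 < x < 57 — invalid (gap between ranges)
Class 4: 57 ≤ x ≤ 125 — valid
Class 5: x > 125 — invalid
Total equivalence classes: 5

5 equivalence classes


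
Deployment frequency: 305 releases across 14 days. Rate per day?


Formula: deployments per day = releases / days
= 305 / 14
= 21.786 deploys/day
(equivalently, 152.5 deploys/week)

21.786 deploys/day


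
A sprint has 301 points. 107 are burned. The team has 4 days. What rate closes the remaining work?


Formula: Required rate = Remaining points / Days left
Remaining = 301 - 107 = 194 points
Required rate = 194 / 4 = 48.5 points/day

48.5 points/day


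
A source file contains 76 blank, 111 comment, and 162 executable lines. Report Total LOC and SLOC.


Total LOC = blank + comment + code
Total LOC = 76 + 111 + 162 = 349
SLOC (source only) = code = 162

Total LOC: 349, SLOC: 162


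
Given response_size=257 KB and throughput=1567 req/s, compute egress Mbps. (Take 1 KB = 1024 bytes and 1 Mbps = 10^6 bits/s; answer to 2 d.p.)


Formula: Mbps = payload_bytes * RPS * 8 / 1e6
Payload per request = 257 KB = 257 * 1024 = 263168 bytes
Total bytes/sec = 263168 * 1567 = 412384256
Total bits/sec = 412384256 * 8 = 3299074048
Mbps = 3299074048 / 1e6 = 3299.07

3299.07 Mbps


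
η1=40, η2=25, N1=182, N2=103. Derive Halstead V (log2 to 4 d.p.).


Formula: V = N * log2(η), where N = N1 + N2 and η = η1 + η2
η = 40 + 25 = 65
N = 182 + 103 = 285
log2(65) ≈ 6.0224
V = 285 * 6.0224 = 1716.38

1716.38


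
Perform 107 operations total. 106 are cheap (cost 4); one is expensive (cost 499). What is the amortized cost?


Formula: Amortized cost = Total cost / Operations
Total cost = (106 * 4) + (1 * 499)
Total cost = 424 + 499 = 923
Amortized = 923 / 107 = 8.6262

8.6262


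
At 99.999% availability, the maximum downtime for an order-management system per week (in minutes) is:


Formula: allowed downtime = period * (100 - SLA) / 100
Period (week) = 10080 minutes
Unavailability fraction = (100 - 99.999) / 100
Allowed downtime = 10080 * (100 - 99.999) / 100
Allowed downtime = 0.1008 minutes

0.1008 minutes


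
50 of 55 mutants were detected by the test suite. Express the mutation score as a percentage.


Mutation score = killed / total * 100
Mutation score = 50 / 55 * 100
Mutation score = 90.91%

90.91%


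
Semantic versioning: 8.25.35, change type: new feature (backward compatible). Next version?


Current: 8.25.35
Change category: 'new feature (backward compatible)' → minor bump
SemVer rule: minor bump → increment MINOR, reset PATCH to 0 (MAJOR unchanged)
New: 8.26.0

8.26.0


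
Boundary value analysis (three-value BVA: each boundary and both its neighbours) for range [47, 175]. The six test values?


Range: [47, 175]
Boundaries: just below min, min, min+1, max-1, max, just above max
Values: [46, 47, 48, 174, 175, 176]

[46, 47, 48, 174, 175, 176]


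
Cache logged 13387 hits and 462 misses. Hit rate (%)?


Formula: hit rate = hits / (hits + misses) * 100
hit rate = 13387 / (13387 + 462) * 100
hit rate = 13387 / 13849 * 100
hit rate = 96.66%

96.66%


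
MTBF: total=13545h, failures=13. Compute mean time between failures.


Formula: MTBF = Total operating time / Number of failures
MTBF = 13545 / 13
MTBF = 1041.92 hours

1041.92 hours


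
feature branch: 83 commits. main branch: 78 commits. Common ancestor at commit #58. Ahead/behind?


Common ancestor: commit #58
feature commits after divergence: 83 - 58 = 25
main commits after divergence: 78 - 58 = 20
feature is 25 commits ahead of main
main is 20 commits ahead of feature

feature ahead: 25, main ahead: 20


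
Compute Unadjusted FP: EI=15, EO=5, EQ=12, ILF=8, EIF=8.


UFP = EI*4 + EO*5 + EQ*4 + ILF*10 + EIF*7
UFP = 15*4 + 5*5 + 12*4 + 8*10 + 8*7
UFP = 60 + 25 + 48 + 80 + 56
UFP = 269

269


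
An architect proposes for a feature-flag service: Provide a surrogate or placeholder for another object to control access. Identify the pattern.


This matches the Proxy pattern

Proxy


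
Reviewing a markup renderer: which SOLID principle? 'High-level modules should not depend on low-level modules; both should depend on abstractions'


This describes the Dependency Inversion Principle (DIP)

Dependency Inversion Principle (DIP)


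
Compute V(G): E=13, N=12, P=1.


Formula: V(G) = E - N + 2P
V(G) = 13 - 12 + 2*1
V(G) = 1 + 2
V(G) = 3

3


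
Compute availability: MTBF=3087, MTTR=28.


Availability = MTBF / (MTBF + MTTR)
Availability = 3087 / (3087 + 28)
Availability = 3087 / 3115
Availability = 99.1011%

99.1011%


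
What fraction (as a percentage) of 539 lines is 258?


Coverage = covered / total * 100
Coverage = 258 / 539 * 100
Coverage = 47.87%

47.87%
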